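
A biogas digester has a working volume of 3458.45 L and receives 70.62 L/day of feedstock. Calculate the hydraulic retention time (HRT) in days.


HRT = V / Q
= 3458.45 / 70.62
= 48.9727 days

48.9727 days


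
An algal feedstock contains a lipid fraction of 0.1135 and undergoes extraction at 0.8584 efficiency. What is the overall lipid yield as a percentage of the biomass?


Y = lipid_content * extraction_eff * 100
= 0.1135 * 0.8584 * 100
= 9.7428%

9.7428%


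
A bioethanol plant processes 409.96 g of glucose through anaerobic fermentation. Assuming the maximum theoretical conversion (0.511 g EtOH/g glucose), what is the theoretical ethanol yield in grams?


Theoretical ethanol yield: m_EtOH = 0.511 * m_glucose
m_EtOH = 0.511 * 409.96 = 209.4896 g

209.4896 g


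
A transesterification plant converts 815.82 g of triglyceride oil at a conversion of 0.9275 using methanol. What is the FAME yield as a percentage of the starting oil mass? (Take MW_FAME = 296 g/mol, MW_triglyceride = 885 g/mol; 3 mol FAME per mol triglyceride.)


m_FAME = oil * conv * (3 * 296 / 885) = oil * conv * (888/885)
= 815.82 * 0.9275 * 888 / 885
= 759.2380 g
Y = m_FAME / oil * 100 = conv * (888/885) * 100
= 0.9275 * 888 / 885 * 100
= 93.06%

93.06%


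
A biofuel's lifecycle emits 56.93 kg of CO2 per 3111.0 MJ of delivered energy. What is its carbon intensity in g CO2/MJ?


CI = CO2 * 1000 / E
= 56.93 * 1000 / 3111.0
= 18.2996 g CO2/MJ

18.2996 g CO2/MJ


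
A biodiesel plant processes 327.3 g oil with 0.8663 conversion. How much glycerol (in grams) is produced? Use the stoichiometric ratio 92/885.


glycerol = oil * conv * (92/885)
= 327.3 * 0.8663 * 92 / 885
= 29.4753 g

29.4753 g


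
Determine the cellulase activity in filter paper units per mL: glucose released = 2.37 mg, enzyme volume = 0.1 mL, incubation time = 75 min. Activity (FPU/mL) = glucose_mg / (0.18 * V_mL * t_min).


Activity = glucose_mg / (0.18 mg/umol * V_mL * t_min)
= 2.37 / (0.18 * 0.1 * 75)
= 1.7556 FPU/mL

1.7556 FPU/mL


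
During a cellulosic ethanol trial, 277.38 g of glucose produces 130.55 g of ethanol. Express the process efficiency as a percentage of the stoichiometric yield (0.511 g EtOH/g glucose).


Fermentation efficiency = (actual / (0.511 * glucose)) * 100
= (130.55 / (0.511 * 277.38)) * 100
= 92.1045%

92.1045%


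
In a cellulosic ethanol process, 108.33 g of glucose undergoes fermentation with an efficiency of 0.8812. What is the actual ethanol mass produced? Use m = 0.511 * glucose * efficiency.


Actual ethanol: m = 0.511 * 108.33 * 0.8812
m = 48.7803 g

48.7803 g


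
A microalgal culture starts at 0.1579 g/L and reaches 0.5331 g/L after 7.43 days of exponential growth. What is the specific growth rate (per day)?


mu = ln(X2/X1) / dt
= ln(0.5331/0.1579) / 7.43
= 0.1638 per day

0.1638 per day


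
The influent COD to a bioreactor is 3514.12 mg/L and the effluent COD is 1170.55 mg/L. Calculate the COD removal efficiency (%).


eta = (COD_in - COD_out) / COD_in * 100
= (3514.12 - 1170.55) / 3514.12 * 100
= 66.6901%

66.6901%


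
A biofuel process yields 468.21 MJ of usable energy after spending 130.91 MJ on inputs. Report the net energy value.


NEV = E_out - E_in
= 468.21 - 130.91
= 337.3000 MJ

337.3000 MJ


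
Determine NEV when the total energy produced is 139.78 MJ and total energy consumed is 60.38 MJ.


NEV = E_out - E_in
= 139.78 - 60.38
= 79.4000 MJ

79.4000 MJ


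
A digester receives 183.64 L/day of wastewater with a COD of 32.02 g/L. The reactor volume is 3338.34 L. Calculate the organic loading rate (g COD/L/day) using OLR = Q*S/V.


OLR = Q * S / V
= 183.64 * 32.02 / 3338.34
= 1.7614 g/L/day

1.7614 g/L/day


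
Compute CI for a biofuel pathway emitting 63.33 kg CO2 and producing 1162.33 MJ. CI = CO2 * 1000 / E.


CI = CO2 * 1000 / E
= 63.33 * 1000 / 1162.33
= 54.4854 g CO2/MJ

54.4854 g CO2/MJ


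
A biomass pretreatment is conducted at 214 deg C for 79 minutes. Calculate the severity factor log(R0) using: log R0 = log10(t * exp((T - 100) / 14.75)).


logR0 = log10(t * exp((T - 100) / 14.75))
= log10(79 * exp((214 - 100) / 14.75))
= 5.2542

5.2542


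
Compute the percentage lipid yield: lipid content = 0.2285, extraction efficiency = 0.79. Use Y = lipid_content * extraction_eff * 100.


Y = lipid_content * extraction_eff * 100
= 0.2285 * 0.79 * 100
= 18.0515%

18.0515%


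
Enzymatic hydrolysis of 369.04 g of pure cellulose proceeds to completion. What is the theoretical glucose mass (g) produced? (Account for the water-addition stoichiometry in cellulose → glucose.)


glucose = cellulose * 180/162
= 369.04 * 180/162
= 410.0444 g

410.0444 g


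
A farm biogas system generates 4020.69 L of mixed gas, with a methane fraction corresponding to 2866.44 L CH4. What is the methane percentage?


CH4% = V_CH4 / V_total * 100
= 2866.44 / 4020.69 * 100
= 71.2922%

71.2922%


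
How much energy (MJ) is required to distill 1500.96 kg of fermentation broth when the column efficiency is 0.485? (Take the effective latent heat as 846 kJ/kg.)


E = m * 846 / (eta * 1000)
= 1500.96 * 846 / (0.485 * 1000)
= 2618.1694 MJ

2618.1694 MJ


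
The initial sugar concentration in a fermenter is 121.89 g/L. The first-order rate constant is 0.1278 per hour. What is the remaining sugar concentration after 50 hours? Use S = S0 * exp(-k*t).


S = S0 * exp(-k * t)
S = 121.89 * exp(-0.1278 * 50)
S = 0.2046 g/L

0.2046 g/L


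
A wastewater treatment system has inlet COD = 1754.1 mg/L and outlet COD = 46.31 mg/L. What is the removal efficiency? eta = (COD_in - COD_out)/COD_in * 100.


eta = (COD_in - COD_out) / COD_in * 100
= (1754.1 - 46.31) / 1754.1 * 100
= 97.3599%

97.3599%


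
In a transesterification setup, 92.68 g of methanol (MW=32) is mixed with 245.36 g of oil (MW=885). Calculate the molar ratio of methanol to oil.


Molar ratio = n_MeOH / n_oil = (MeOH/32) / (oil/885) = (MeOH * 885) / (32 * oil)
= (92.68 * 885) / (32 * 245.36)
= 10.4466

10.4466


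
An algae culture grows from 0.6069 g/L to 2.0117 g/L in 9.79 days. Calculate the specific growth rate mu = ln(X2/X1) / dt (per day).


mu = ln(X2/X1) / dt
= ln(2.0117/0.6069) / 9.79
= 0.1224 per day

0.1224 per day


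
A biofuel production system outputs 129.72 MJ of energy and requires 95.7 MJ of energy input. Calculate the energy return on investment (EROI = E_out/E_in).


EROI = E_out / E_in
= 129.72 / 95.7
= 1.3555

1.3555


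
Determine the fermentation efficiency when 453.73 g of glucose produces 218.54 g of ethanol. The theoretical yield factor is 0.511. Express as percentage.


Fermentation efficiency = (actual / (0.511 * glucose)) * 100
= (218.54 / (0.511 * 453.73)) * 100
= 94.2568%

94.2568%


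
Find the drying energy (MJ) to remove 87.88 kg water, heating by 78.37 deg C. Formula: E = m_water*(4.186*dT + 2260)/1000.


E = m_water * (4.186 * dT + 2260) / 1000
= 87.88 * (4.186 * 78.37 + 2260) / 1000
= 227.4384 MJ

227.4384 MJ


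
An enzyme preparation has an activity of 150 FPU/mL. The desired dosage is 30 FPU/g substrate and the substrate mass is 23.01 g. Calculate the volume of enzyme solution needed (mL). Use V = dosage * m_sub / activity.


V = dosage * m_sub / activity
V = 30 * 23.01 / 150
V = 4.6020 mL

4.6020 mL


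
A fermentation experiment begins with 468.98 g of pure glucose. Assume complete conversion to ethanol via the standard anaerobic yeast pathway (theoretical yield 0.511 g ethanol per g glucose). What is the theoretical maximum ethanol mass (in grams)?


Theoretical ethanol yield: m_EtOH = 0.511 * m_glucose
m_EtOH = 0.511 * 468.98 = 239.6488 g

239.6488 g


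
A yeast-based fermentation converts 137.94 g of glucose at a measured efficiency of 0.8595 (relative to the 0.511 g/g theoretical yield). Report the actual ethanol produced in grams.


Actual ethanol: m = 0.511 * 137.94 * 0.8595
m = 60.5839 g

60.5839 g


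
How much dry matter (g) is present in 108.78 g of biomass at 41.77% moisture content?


Wd = Ww * (1 - MC/100)
= 108.78 * (1 - 41.77/100)
= 63.3426 g

63.3426 g


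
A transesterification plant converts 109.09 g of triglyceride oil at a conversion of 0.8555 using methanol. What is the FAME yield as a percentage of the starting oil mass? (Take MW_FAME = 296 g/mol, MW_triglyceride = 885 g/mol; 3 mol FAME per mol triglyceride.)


m_FAME = oil * conv * (3 * 296 / 885) = oil * conv * (888/885)
= 109.09 * 0.8555 * 888 / 885
= 93.6429 g
Y = m_FAME / oil * 100 = conv * (888/885) * 100
= 0.8555 * 888 / 885 * 100
= 85.84%

85.84%


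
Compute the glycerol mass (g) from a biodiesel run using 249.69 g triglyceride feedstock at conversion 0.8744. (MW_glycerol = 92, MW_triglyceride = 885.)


glycerol = oil * conv * (92/885)
= 249.69 * 0.8744 * 92 / 885
= 22.6963 g

22.6963 g


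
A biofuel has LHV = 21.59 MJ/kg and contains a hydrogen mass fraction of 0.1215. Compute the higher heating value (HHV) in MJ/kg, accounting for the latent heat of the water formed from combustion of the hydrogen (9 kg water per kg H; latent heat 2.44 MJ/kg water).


HHV = LHV + H_frac * 9 * 2.44
= 21.59 + 0.1215 * 9 * 2.44
= 24.2581 MJ/kg

24.2581 MJ/kg


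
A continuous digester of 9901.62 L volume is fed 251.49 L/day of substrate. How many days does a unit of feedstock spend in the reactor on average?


HRT = V / Q
= 9901.62 / 251.49
= 39.3718 days

39.3718 days


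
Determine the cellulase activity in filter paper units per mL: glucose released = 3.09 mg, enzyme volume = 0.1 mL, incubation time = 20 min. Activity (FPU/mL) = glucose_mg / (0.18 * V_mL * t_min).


Activity = glucose_mg / (0.18 mg/umol * V_mL * t_min)
= 3.09 / (0.18 * 0.1 * 20)
= 8.5833 FPU/mL

8.5833 FPU/mL


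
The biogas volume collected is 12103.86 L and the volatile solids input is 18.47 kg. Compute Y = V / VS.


Y = V / VS
= 12103.86 / 18.47
= 655.3254 L/kg VS

655.3254 L/kg VS


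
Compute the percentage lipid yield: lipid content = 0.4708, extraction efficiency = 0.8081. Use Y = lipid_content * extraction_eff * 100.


Y = lipid_content * extraction_eff * 100
= 0.4708 * 0.8081 * 100
= 38.0453%

38.0453%


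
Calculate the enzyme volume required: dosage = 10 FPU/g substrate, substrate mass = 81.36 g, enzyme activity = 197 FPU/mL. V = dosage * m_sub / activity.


V = dosage * m_sub / activity
V = 10 * 81.36 / 197
V = 4.1299 mL

4.1299 mL


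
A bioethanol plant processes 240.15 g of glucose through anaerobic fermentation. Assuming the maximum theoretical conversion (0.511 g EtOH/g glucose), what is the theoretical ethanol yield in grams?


Theoretical ethanol yield: m_EtOH = 0.511 * m_glucose
m_EtOH = 0.511 * 240.15 = 122.7167 g

122.7167 g


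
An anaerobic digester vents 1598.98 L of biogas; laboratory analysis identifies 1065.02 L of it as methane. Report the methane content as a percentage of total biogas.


CH4% = V_CH4 / V_total * 100
= 1065.02 / 1598.98 * 100
= 66.6062%

66.6062%


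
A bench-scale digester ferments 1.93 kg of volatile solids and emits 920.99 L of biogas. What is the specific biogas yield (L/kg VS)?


Y = V / VS
= 920.99 / 1.93
= 477.1969 L/kg VS

477.1969 L/kg VS


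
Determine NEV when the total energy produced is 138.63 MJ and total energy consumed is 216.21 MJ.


NEV = E_out - E_in
= 138.63 - 216.21
= -77.5800 MJ

-77.5800 MJ


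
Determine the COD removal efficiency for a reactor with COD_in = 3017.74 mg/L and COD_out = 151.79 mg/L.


eta = (COD_in - COD_out) / COD_in * 100
= (3017.74 - 151.79) / 3017.74 * 100
= 94.9701%

94.9701%


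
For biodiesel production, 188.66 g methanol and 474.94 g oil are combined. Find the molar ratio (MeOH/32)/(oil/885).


Molar ratio = n_MeOH / n_oil = (MeOH/32) / (oil/885) = (MeOH * 885) / (32 * oil)
= (188.66 * 885) / (32 * 474.94)
= 10.9859

10.9859


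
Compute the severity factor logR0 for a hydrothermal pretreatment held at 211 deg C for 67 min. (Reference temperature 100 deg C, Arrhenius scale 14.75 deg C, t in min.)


logR0 = log10(t * exp((T - 100) / 14.75))
= log10(67 * exp((211 - 100) / 14.75))
= 5.0943

5.0943


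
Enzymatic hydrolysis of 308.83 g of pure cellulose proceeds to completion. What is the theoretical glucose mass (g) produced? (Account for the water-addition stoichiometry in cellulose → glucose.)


glucose = cellulose * 180/162
= 308.83 * 180/162
= 343.1444 g

343.1444 g


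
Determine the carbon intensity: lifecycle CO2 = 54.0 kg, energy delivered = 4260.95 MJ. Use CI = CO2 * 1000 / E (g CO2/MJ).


CI = CO2 * 1000 / E
= 54.0 * 1000 / 4260.95
= 12.6732 g CO2/MJ

12.6732 g CO2/MJ


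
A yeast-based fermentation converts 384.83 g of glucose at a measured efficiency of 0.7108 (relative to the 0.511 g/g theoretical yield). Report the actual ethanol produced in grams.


Actual ethanol: m = 0.511 * 384.83 * 0.7108
m = 139.7775 g

139.7775 g


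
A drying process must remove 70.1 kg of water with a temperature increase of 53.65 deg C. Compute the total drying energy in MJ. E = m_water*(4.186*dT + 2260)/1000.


E = m_water * (4.186 * dT + 2260) / 1000
= 70.1 * (4.186 * 53.65 + 2260) / 1000
= 174.1690 MJ

174.1690 MJ


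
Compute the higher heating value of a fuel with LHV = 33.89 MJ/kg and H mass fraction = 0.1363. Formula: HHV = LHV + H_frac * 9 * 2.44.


HHV = LHV + H_frac * 9 * 2.44
= 33.89 + 0.1363 * 9 * 2.44
= 36.8831 MJ/kg

36.8831 MJ/kg


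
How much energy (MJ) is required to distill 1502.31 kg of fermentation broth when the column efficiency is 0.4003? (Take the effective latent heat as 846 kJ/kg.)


E = m * 846 / (eta * 1000)
= 1502.31 * 846 / (0.4003 * 1000)
= 3175.0044 MJ

3175.0044 MJ


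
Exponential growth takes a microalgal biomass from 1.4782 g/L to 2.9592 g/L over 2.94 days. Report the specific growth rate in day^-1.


mu = ln(X2/X1) / dt
= ln(2.9592/1.4782) / 2.94
= 0.2361 per day

0.2361 per day


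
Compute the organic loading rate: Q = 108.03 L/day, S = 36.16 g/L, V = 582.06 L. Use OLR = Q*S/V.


OLR = Q * S / V
= 108.03 * 36.16 / 582.06
= 6.7113 g/L/day

6.7113 g/L/day


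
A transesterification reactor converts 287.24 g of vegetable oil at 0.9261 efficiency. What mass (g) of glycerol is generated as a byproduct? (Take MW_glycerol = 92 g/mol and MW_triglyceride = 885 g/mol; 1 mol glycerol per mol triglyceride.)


glycerol = oil * conv * (92/885)
= 287.24 * 0.9261 * 92 / 885
= 27.6533 g

27.6533 g


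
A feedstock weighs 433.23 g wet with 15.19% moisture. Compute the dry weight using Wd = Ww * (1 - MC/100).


Wd = Ww * (1 - MC/100)
= 433.23 * (1 - 15.19/100)
= 367.4224 g

367.4224 g


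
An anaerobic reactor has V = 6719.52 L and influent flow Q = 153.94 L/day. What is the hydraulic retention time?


HRT = V / Q
= 6719.52 / 153.94
= 43.6503 days

43.6503 days


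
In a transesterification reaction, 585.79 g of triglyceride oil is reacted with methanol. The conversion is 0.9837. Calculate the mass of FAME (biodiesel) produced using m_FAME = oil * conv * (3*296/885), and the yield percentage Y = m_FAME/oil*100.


m_FAME = oil * conv * (3 * 296 / 885) = oil * conv * (888/885)
= 585.79 * 0.9837 * 888 / 885
= 578.1950 g
Y = m_FAME / oil * 100 = conv * (888/885) * 100
= 0.9837 * 888 / 885 * 100
= 98.70%

578.1950 g FAME; Y = 98.70%


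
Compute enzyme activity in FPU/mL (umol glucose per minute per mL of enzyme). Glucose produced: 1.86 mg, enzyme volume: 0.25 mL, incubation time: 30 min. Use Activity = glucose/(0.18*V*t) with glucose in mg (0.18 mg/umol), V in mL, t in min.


Activity = glucose_mg / (0.18 mg/umol * V_mL * t_min)
= 1.86 / (0.18 * 0.25 * 30)
= 1.3778 FPU/mL

1.3778 FPU/mL


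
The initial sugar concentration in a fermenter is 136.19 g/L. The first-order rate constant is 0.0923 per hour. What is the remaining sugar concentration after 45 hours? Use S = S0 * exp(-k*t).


S = S0 * exp(-k * t)
S = 136.19 * exp(-0.0923 * 45)
S = 2.1395 g/L

2.1395 g/L


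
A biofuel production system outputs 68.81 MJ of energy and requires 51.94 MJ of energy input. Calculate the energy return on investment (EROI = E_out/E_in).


EROI = E_out / E_in
= 68.81 / 51.94
= 1.3248

1.3248


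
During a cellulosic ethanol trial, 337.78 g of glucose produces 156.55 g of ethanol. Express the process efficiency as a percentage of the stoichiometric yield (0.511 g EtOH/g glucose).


Fermentation efficiency = (actual / (0.511 * glucose)) * 100
= (156.55 / (0.511 * 337.78)) * 100
= 90.6981%

90.6981%


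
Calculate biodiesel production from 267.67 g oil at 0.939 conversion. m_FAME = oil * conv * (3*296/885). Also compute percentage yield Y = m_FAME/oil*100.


m_FAME = oil * conv * (3 * 296 / 885) = oil * conv * (888/885)
= 267.67 * 0.939 * 888 / 885
= 252.1941 g
Y = m_FAME / oil * 100 = conv * (888/885) * 100
= 0.939 * 888 / 885 * 100
= 94.22%

252.1941 g FAME; Y = 94.22%


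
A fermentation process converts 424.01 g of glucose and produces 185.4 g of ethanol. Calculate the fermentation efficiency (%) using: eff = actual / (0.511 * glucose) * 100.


Fermentation efficiency = (actual / (0.511 * glucose)) * 100
= (185.4 / (0.511 * 424.01)) * 100
= 85.5683%

85.5683%


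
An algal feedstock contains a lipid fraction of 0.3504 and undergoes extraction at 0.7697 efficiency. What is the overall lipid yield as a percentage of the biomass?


Y = lipid_content * extraction_eff * 100
= 0.3504 * 0.7697 * 100
= 26.9703%

26.9703%


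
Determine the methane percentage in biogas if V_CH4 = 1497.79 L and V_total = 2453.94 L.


CH4% = V_CH4 / V_total * 100
= 1497.79 / 2453.94 * 100
= 61.0361%

61.0361%


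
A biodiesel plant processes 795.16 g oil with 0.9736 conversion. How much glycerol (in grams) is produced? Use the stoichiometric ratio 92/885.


glycerol = oil * conv * (92/885)
= 795.16 * 0.9736 * 92 / 885
= 80.4785 g

80.4785 g


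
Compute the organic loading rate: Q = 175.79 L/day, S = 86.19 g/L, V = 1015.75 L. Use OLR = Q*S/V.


OLR = Q * S / V
= 175.79 * 86.19 / 1015.75
= 14.9164 g/L/day

14.9164 g/L/day


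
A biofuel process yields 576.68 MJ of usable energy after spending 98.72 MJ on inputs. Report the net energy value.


NEV = E_out - E_in
= 576.68 - 98.72
= 477.9600 MJ

477.9600 MJ


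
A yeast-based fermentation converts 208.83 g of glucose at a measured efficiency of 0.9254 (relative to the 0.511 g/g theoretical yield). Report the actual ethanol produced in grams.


Actual ethanol: m = 0.511 * 208.83 * 0.9254
m = 98.7514 g

98.7514 g


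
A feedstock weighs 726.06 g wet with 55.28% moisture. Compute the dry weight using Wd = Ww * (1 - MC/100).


Wd = Ww * (1 - MC/100)
= 726.06 * (1 - 55.28/100)
= 324.6940 g

324.6940 g


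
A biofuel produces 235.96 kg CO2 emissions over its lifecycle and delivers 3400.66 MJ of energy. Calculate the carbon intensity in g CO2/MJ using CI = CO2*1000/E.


CI = CO2 * 1000 / E
= 235.96 * 1000 / 3400.66
= 69.3865 g CO2/MJ

69.3865 g CO2/MJ


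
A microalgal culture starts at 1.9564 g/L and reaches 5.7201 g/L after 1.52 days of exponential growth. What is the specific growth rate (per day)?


mu = ln(X2/X1) / dt
= ln(5.7201/1.9564) / 1.52
= 0.7058 per day

0.7058 per day


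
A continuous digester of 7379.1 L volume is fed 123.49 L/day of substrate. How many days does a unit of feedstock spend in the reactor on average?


HRT = V / Q
= 7379.1 / 123.49
= 59.7546 days

59.7546 days


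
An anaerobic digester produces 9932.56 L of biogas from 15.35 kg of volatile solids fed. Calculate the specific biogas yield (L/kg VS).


Y = V / VS
= 9932.56 / 15.35
= 647.0723 L/kg VS

647.0723 L/kg VS


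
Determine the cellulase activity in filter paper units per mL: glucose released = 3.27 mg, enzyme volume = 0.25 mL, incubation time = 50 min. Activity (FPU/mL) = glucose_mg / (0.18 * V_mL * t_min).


Activity = glucose_mg / (0.18 mg/umol * V_mL * t_min)
= 3.27 / (0.18 * 0.25 * 50)
= 1.4533 FPU/mL

1.4533 FPU/mL


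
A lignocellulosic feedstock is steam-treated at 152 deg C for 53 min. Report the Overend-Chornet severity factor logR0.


logR0 = log10(t * exp((T - 100) / 14.75))
= log10(53 * exp((152 - 100) / 14.75))
= 3.2553

3.2553


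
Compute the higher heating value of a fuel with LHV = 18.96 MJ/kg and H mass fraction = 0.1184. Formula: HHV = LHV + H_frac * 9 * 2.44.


HHV = LHV + H_frac * 9 * 2.44
= 18.96 + 0.1184 * 9 * 2.44
= 21.5601 MJ/kg

21.5601 MJ/kg


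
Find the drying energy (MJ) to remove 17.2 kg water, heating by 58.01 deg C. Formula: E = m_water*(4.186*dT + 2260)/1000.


E = m_water * (4.186 * dT + 2260) / 1000
= 17.2 * (4.186 * 58.01 + 2260) / 1000
= 43.0487 MJ

43.0487 MJ


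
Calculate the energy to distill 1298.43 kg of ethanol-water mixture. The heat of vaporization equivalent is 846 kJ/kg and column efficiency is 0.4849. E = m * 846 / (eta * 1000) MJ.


E = m * 846 / (eta * 1000)
= 1298.43 * 846 / (0.4849 * 1000)
= 2265.3574 MJ

2265.3574 MJ


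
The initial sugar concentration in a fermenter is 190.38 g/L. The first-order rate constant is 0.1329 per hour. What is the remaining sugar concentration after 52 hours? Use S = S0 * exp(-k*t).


S = S0 * exp(-k * t)
S = 190.38 * exp(-0.1329 * 52)
S = 0.1898 g/L

0.1898 g/L


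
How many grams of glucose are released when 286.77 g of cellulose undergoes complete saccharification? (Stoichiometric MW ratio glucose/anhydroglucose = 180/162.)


glucose = cellulose * 180/162
= 286.77 * 180/162
= 318.6333 g

318.6333 g


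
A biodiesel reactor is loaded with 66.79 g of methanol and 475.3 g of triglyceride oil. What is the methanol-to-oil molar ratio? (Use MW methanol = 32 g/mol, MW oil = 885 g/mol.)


Molar ratio = n_MeOH / n_oil = (MeOH/32) / (oil/885) = (MeOH * 885) / (32 * oil)
= (66.79 * 885) / (32 * 475.3)
= 3.8863

3.8863


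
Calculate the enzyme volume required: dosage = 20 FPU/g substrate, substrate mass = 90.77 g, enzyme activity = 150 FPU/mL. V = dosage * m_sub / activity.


V = dosage * m_sub / activity
V = 20 * 90.77 / 150
V = 12.1027 mL

12.1027 mL


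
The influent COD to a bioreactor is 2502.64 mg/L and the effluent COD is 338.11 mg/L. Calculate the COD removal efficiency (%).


eta = (COD_in - COD_out) / COD_in * 100
= (2502.64 - 338.11) / 2502.64 * 100
= 86.4899%

86.4899%


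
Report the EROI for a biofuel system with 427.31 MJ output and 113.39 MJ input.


EROI = E_out / E_in
= 427.31 / 113.39
= 3.7685

3.7685


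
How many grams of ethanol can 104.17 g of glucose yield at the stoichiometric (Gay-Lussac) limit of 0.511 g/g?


Theoretical ethanol yield: m_EtOH = 0.511 * m_glucose
m_EtOH = 0.511 * 104.17 = 53.2309 g

53.2309 g


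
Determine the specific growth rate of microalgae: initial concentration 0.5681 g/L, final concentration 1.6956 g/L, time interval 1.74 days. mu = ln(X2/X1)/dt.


mu = ln(X2/X1) / dt
= ln(1.6956/0.5681) / 1.74
= 0.6284 per day

0.6284 per day


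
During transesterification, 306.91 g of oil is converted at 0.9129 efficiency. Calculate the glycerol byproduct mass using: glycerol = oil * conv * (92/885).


glycerol = oil * conv * (92/885)
= 306.91 * 0.9129 * 92 / 885
= 29.1259 g

29.1259 g


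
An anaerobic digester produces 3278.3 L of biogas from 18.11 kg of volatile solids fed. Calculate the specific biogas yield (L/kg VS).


Y = V / VS
= 3278.3 / 18.11
= 181.0215 L/kg VS

181.0215 L/kg VS


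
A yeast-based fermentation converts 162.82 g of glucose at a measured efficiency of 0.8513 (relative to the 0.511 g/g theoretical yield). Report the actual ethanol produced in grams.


Actual ethanol: m = 0.511 * 162.82 * 0.8513
m = 70.8290 g

70.8290 g


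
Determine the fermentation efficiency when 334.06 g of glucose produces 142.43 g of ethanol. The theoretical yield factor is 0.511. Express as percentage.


Fermentation efficiency = (actual / (0.511 * glucose)) * 100
= (142.43 / (0.511 * 334.06)) * 100
= 83.4365%

83.4365%


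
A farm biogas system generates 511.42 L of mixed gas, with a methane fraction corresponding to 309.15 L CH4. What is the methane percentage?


CH4% = V_CH4 / V_total * 100
= 309.15 / 511.42 * 100
= 60.4493%

60.4493%


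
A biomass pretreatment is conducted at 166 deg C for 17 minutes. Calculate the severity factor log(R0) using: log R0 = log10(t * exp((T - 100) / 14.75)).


logR0 = log10(t * exp((T - 100) / 14.75))
= log10(17 * exp((166 - 100) / 14.75))
= 3.1737

3.1737


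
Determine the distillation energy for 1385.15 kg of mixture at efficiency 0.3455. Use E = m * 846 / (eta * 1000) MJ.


E = m * 846 / (eta * 1000)
= 1385.15 * 846 / (0.3455 * 1000)
= 3391.7132 MJ

3391.7132 MJ


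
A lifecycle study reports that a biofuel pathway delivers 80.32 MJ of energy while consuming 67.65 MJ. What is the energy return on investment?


EROI = E_out / E_in
= 80.32 / 67.65
= 1.1873

1.1873


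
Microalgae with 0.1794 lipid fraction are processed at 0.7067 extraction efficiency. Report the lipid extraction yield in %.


Y = lipid_content * extraction_eff * 100
= 0.1794 * 0.7067 * 100
= 12.6782%

12.6782%


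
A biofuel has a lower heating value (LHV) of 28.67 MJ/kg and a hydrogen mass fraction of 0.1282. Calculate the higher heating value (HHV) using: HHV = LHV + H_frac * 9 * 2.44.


HHV = LHV + H_frac * 9 * 2.44
= 28.67 + 0.1282 * 9 * 2.44
= 31.4853 MJ/kg

31.4853 MJ/kg


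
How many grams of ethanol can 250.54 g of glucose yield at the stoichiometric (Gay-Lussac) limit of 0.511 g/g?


Theoretical ethanol yield: m_EtOH = 0.511 * m_glucose
m_EtOH = 0.511 * 250.54 = 128.0259 g

128.0259 g


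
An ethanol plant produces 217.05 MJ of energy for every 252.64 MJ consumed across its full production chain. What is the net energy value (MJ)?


NEV = E_out - E_in
= 217.05 - 252.64
= -35.5900 MJ

-35.5900 MJ


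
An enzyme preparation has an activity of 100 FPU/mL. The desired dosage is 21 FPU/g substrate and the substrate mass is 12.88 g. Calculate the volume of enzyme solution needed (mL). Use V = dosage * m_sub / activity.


V = dosage * m_sub / activity
V = 21 * 12.88 / 100
V = 2.7048 mL

2.7048 mL


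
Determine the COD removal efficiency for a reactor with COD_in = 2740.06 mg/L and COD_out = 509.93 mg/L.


eta = (COD_in - COD_out) / COD_in * 100
= (2740.06 - 509.93) / 2740.06 * 100
= 81.3898%

81.3898%


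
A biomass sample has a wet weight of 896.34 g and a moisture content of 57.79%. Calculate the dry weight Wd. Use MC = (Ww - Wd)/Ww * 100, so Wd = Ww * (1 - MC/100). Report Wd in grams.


Wd = Ww * (1 - MC/100)
= 896.34 * (1 - 57.79/100)
= 378.3451 g

378.3451 g


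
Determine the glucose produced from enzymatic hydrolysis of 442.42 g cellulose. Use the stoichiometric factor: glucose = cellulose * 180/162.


glucose = cellulose * 180/162
= 442.42 * 180/162
= 491.5778 g

491.5778 g


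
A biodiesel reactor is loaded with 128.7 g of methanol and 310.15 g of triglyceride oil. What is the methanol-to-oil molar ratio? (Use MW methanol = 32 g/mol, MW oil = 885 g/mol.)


Molar ratio = n_MeOH / n_oil = (MeOH/32) / (oil/885) = (MeOH * 885) / (32 * oil)
= (128.7 * 885) / (32 * 310.15)
= 11.4763

11.4763


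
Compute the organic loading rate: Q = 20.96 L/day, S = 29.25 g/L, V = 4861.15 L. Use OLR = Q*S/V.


OLR = Q * S / V
= 20.96 * 29.25 / 4861.15
= 0.1261 g/L/day

0.1261 g/L/day


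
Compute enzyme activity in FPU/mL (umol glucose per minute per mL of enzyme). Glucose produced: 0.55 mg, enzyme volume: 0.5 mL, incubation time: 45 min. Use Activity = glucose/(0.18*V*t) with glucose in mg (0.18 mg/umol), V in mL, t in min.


Activity = glucose_mg / (0.18 mg/umol * V_mL * t_min)
= 0.55 / (0.18 * 0.5 * 45)
= 0.1358 FPU/mL

0.1358 FPU/mL


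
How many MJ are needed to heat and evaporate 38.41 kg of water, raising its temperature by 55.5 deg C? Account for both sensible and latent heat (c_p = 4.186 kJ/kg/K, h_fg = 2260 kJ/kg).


E = m_water * (4.186 * dT + 2260) / 1000
= 38.41 * (4.186 * 55.5 + 2260) / 1000
= 95.7301 MJ

95.7301 MJ


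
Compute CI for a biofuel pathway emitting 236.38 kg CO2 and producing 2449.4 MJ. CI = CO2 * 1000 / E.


CI = CO2 * 1000 / E
= 236.38 * 1000 / 2449.4
= 96.5053 g CO2/MJ

96.5053 g CO2/MJ


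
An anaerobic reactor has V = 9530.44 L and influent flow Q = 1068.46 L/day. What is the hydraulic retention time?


HRT = V / Q
= 9530.44 / 1068.46
= 8.9198 days

8.9198 days


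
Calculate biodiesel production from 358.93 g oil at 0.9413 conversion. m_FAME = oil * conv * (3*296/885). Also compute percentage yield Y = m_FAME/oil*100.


m_FAME = oil * conv * (3 * 296 / 885) = oil * conv * (888/885)
= 358.93 * 0.9413 * 888 / 885
= 339.0061 g
Y = m_FAME / oil * 100 = conv * (888/885) * 100
= 0.9413 * 888 / 885 * 100
= 94.45%

339.0061 g FAME; Y = 94.45%


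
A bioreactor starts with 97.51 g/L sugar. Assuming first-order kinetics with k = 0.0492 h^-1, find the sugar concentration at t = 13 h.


S = S0 * exp(-k * t)
S = 97.51 * exp(-0.0492 * 13)
S = 51.4369 g/L

51.4369 g/L


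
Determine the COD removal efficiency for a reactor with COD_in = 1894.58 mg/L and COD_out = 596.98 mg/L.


eta = (COD_in - COD_out) / COD_in * 100
= (1894.58 - 596.98) / 1894.58 * 100
= 68.4901%

68.4901%


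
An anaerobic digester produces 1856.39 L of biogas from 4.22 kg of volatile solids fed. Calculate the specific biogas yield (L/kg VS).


Y = V / VS
= 1856.39 / 4.22
= 439.9028 L/kg VS

439.9028 L/kg VS


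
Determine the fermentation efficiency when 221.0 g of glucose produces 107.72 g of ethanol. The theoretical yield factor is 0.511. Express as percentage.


Fermentation efficiency = (actual / (0.511 * glucose)) * 100
= (107.72 / (0.511 * 221.0)) * 100
= 95.3857%

95.3857%


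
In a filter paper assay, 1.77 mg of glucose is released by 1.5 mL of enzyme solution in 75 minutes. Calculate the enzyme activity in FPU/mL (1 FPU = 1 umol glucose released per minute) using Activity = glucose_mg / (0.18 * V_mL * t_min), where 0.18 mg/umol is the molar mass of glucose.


Activity = glucose_mg / (0.18 mg/umol * V_mL * t_min)
= 1.77 / (0.18 * 1.5 * 75)
= 0.0874 FPU/mL

0.0874 FPU/mL


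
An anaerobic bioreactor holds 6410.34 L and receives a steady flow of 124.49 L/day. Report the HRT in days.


HRT = V / Q
= 6410.34 / 124.49
= 51.4928 days

51.4928 days


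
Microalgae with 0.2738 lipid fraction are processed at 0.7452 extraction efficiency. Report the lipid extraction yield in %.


Y = lipid_content * extraction_eff * 100
= 0.2738 * 0.7452 * 100
= 20.4036%

20.4036%


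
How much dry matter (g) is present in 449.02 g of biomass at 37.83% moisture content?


Wd = Ww * (1 - MC/100)
= 449.02 * (1 - 37.83/100)
= 279.1557 g

279.1557 g


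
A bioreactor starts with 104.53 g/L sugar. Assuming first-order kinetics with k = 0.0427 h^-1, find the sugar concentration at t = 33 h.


S = S0 * exp(-k * t)
S = 104.53 * exp(-0.0427 * 33)
S = 25.5433 g/L

25.5433 g/L


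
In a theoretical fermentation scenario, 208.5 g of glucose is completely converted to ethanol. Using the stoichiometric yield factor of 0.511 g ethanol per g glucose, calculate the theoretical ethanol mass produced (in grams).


Theoretical ethanol yield: m_EtOH = 0.511 * m_glucose
m_EtOH = 0.511 * 208.5 = 106.5435 g

106.5435 g


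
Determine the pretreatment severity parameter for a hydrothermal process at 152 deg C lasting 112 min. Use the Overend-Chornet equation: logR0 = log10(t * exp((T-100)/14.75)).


logR0 = log10(t * exp((T - 100) / 14.75))
= log10(112 * exp((152 - 100) / 14.75))
= 3.5803

3.5803


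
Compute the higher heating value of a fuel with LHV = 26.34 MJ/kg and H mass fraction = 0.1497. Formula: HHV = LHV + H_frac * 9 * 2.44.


HHV = LHV + H_frac * 9 * 2.44
= 26.34 + 0.1497 * 9 * 2.44
= 29.6274 MJ/kg

29.6274 MJ/kg


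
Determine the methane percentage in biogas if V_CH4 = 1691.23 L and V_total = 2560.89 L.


CH4% = V_CH4 / V_total * 100
= 1691.23 / 2560.89 * 100
= 66.0407%

66.0407%


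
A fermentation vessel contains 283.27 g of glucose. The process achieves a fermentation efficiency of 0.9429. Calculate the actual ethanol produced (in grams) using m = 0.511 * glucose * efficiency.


Actual ethanol: m = 0.511 * 283.27 * 0.9429
m = 136.4857 g

136.4857 g


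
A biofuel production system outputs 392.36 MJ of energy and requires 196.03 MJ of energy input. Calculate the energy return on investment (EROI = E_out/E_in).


EROI = E_out / E_in
= 392.36 / 196.03
= 2.0015

2.0015


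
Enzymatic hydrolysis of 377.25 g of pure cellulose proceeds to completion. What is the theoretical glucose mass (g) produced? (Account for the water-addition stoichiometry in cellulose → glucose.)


glucose = cellulose * 180/162
= 377.25 * 180/162
= 419.1667 g

419.1667 g


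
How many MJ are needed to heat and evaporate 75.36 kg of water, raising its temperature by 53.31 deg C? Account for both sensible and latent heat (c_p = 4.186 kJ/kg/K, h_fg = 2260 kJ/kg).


E = m_water * (4.186 * dT + 2260) / 1000
= 75.36 * (4.186 * 53.31 + 2260) / 1000
= 187.1306 MJ

187.1306 MJ


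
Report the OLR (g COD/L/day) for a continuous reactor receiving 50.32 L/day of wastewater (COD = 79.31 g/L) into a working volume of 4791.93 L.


OLR = Q * S / V
= 50.32 * 79.31 / 4791.93
= 0.8328 g/L/day

0.8328 g/L/day


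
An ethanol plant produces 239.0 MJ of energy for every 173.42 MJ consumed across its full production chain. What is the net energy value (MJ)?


NEV = E_out - E_in
= 239.0 - 173.42
= 65.5800 MJ

65.5800 MJ


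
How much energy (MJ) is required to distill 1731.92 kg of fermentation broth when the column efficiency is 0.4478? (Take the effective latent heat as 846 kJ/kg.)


E = m * 846 / (eta * 1000)
= 1731.92 * 846 / (0.4478 * 1000)
= 3272.0061 MJ

3272.0061 MJ


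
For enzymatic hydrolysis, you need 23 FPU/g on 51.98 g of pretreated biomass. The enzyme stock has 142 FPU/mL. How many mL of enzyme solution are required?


V = dosage * m_sub / activity
V = 23 * 51.98 / 142
V = 8.4193 mL

8.4193 mL


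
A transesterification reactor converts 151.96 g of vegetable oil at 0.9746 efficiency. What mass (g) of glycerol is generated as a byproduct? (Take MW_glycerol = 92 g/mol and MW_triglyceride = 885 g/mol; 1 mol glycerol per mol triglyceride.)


glycerol = oil * conv * (92/885)
= 151.96 * 0.9746 * 92 / 885
= 15.3957 g

15.3957 g


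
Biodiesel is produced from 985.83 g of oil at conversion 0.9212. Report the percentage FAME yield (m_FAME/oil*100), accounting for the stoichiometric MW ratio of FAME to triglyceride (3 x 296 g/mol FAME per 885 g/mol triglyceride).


m_FAME = oil * conv * (3 * 296 / 885) = oil * conv * (888/885)
= 985.83 * 0.9212 * 888 / 885
= 911.2251 g
Y = m_FAME / oil * 100 = conv * (888/885) * 100
= 0.9212 * 888 / 885 * 100
= 92.43%

92.43%


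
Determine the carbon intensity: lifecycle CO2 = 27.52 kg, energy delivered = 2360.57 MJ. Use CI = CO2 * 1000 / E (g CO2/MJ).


CI = CO2 * 1000 / E
= 27.52 * 1000 / 2360.57
= 11.6582 g CO2/MJ

11.6582 g CO2/MJ


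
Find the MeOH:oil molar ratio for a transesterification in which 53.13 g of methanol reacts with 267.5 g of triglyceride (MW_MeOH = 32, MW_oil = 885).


Molar ratio = n_MeOH / n_oil = (MeOH/32) / (oil/885) = (MeOH * 885) / (32 * oil)
= (53.13 * 885) / (32 * 267.5)
= 5.4930

5.4930


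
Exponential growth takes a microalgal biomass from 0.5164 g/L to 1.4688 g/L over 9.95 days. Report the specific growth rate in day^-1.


mu = ln(X2/X1) / dt
= ln(1.4688/0.5164) / 9.95
= 0.1051 per day

0.1051 per day


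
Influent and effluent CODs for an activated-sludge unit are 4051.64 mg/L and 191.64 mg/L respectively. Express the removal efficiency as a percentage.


eta = (COD_in - COD_out) / COD_in * 100
= (4051.64 - 191.64) / 4051.64 * 100
= 95.2701%

95.2701%


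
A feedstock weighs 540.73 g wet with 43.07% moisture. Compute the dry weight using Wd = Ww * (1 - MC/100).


Wd = Ww * (1 - MC/100)
= 540.73 * (1 - 43.07/100)
= 307.8376 g

307.8376 g


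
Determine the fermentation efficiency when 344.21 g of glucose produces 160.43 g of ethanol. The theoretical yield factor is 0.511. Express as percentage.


Fermentation efficiency = (actual / (0.511 * glucose)) * 100
= (160.43 / (0.511 * 344.21)) * 100
= 91.2097%

91.2097%


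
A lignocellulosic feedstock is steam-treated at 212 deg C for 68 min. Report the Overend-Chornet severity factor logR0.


logR0 = log10(t * exp((T - 100) / 14.75))
= log10(68 * exp((212 - 100) / 14.75))
= 5.1302

5.1302


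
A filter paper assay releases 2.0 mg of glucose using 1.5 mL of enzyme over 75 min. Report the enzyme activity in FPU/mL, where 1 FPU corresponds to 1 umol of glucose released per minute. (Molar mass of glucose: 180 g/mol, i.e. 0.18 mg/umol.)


Activity = glucose_mg / (0.18 mg/umol * V_mL * t_min)
= 2.0 / (0.18 * 1.5 * 75)
= 0.0988 FPU/mL

0.0988 FPU/mL


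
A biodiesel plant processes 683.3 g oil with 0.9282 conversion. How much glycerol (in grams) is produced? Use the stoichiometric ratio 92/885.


glycerol = oil * conv * (92/885)
= 683.3 * 0.9282 * 92 / 885
= 65.9322 g

65.9322 g


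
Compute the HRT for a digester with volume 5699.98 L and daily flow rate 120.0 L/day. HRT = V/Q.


HRT = V / Q
= 5699.98 / 120.0
= 47.4998 days

47.4998 days


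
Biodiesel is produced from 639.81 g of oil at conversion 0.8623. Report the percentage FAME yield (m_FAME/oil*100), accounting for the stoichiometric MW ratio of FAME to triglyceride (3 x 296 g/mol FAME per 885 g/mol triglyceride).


m_FAME = oil * conv * (3 * 296 / 885) = oil * conv * (888/885)
= 639.81 * 0.8623 * 888 / 885
= 553.5784 g
Y = m_FAME / oil * 100 = conv * (888/885) * 100
= 0.8623 * 888 / 885 * 100
= 86.52%

86.52%


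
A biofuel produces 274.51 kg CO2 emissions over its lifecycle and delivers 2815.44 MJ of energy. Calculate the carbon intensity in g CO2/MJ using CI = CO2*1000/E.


CI = CO2 * 1000 / E
= 274.51 * 1000 / 2815.44
= 97.5016 g CO2/MJ

97.5016 g CO2/MJ


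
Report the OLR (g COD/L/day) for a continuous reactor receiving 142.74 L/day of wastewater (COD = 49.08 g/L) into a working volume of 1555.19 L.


OLR = Q * S / V
= 142.74 * 49.08 / 1555.19
= 4.5047 g/L/day

4.5047 g/L/day


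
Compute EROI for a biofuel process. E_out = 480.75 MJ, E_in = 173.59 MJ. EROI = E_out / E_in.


EROI = E_out / E_in
= 480.75 / 173.59
= 2.7695

2.7695


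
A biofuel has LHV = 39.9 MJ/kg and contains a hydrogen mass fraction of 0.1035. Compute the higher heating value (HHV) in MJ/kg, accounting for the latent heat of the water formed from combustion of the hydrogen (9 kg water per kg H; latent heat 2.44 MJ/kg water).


HHV = LHV + H_frac * 9 * 2.44
= 39.9 + 0.1035 * 9 * 2.44
= 42.1729 MJ/kg

42.1729 MJ/kg


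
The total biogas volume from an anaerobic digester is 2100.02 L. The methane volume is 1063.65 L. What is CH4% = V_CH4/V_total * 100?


CH4% = V_CH4 / V_total * 100
= 1063.65 / 2100.02 * 100
= 50.6495%

50.6495%


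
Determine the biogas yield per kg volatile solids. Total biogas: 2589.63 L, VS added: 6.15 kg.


Y = V / VS
= 2589.63 / 6.15
= 421.0780 L/kg VS

421.0780 L/kg VS


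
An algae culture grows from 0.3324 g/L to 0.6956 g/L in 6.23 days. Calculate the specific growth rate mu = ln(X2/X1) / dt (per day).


mu = ln(X2/X1) / dt
= ln(0.6956/0.3324) / 6.23
= 0.1185 per day

0.1185 per day


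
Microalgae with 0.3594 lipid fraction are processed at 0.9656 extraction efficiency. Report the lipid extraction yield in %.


Y = lipid_content * extraction_eff * 100
= 0.3594 * 0.9656 * 100
= 34.7037%

34.7037%


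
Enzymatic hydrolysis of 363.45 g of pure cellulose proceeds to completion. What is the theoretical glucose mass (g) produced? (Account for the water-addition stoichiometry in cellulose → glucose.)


glucose = cellulose * 180/162
= 363.45 * 180/162
= 403.8333 g

403.8333 g
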